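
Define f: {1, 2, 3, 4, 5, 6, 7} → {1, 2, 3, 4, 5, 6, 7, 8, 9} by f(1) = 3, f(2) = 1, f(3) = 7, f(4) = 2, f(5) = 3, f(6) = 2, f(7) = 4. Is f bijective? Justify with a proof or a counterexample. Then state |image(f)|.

f(1) = 3 = f(5) with 1 ≠ 5, so f is not injective, hence not bijective.
The image of f is {1, 2, 3, 4, 7}, which has 5 elements.

5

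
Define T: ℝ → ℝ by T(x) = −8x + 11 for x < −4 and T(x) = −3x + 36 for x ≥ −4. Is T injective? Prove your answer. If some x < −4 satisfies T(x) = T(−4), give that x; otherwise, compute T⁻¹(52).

-37/8

Both pieces are strictly decreasing (slopes −8 and −3), so each is injective on its own interval.
The left piece maps (−∞, −4) onto (43, ∞); the right piece maps [−4, ∞) onto (−∞, 48].
These images overlap. In particular T(−4) = 48 (right piece), and solving −8x + 11 = 48 on the left piece gives x = −37/8 < −4.
So T(−37/8) = T(−4) with −37/8 ≠ −4, and T is not injective. This x = −37/8 is the requested value below −4.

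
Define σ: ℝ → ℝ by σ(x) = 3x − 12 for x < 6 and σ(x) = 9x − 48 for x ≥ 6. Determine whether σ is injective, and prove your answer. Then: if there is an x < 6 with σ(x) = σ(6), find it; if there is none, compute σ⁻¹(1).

Both pieces are strictly increasing (slopes 3 and 9), so each is injective on its own interval.
The left piece maps (−∞, 6) onto (−∞, 6); the right piece maps [6, ∞) onto [6, ∞).
These images are disjoint, so no value is attained by both pieces. Hence σ is injective.
Because the two images are disjoint, no x < 6 has σ(x) = σ(6), so we compute σ⁻¹(1): 1 lies in (−∞, 6), so solve 3x − 12 = 1: x = (1 + 12)/3 = 13/3.

13/3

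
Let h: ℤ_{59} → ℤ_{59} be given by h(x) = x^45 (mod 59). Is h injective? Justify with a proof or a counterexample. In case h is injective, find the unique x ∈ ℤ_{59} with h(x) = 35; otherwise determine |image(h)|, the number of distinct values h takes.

46

Since 59 is prime, the nonzero elements of ℤ_{59} form a cyclic group of order 58.
As gcd(45, 58) = 1, raising to the 45th power is a bijection on this group: if a^45 ≡ b^45 then (ab^{−1})^45 = 1, and the only element of order dividing gcd(45, 58) = 1 is 1, so a = b.
With h(0) = 0 this makes h injective on all of ℤ_{59}, hence bijective (finite equal-size domain and codomain). In particular h is injective.
Since h is injective, we find the preimage of 35. The inverse of x ↦ x^45 on (ℤ_{59})^× is x ↦ x^49, because 45·49 = 2205 = 38·58 + 1 ≡ 1 (mod 58) and x^{58} = 1 for x ≠ 0 (Fermat). So h⁻¹(35) = 35^49 mod 59.
Repeated squaring mod 59: 35^1 ≡ 35, 35^2 ≡ 35² = 1225 ≡ 45, 35^4 ≡ 45² = 2025 ≡ 19, 35^8 ≡ 19² = 361 ≡ 7, 35^16 ≡ 7² = 49, 35^32 ≡ 49² = 2401 ≡ 41. Since 49 = 32 + 16 + 1, 35^49 ≡ 41·49·35: 41·49 = 2009 ≡ 3, then 3·35 = 105 ≡ 46. So 35^49 ≡ 46 (mod 59).
Hence h⁻¹(35) = 46.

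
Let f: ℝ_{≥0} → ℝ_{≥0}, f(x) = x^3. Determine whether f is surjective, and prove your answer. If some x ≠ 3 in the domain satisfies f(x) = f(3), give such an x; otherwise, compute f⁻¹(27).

3

For any y ∈ ℝ_{≥0}, x = y^{1/3} ∈ ℝ_{≥0} gives f(x) = y, so f is surjective.
Since x ↦ x^3 is strictly increasing on ℝ_{≥0}, it is injective there, so no x ≠ 3 in the domain has f(x) = f(3). We therefore compute f⁻¹(27) = 27^{1/3} = 3 (indeed 3^3 = 27).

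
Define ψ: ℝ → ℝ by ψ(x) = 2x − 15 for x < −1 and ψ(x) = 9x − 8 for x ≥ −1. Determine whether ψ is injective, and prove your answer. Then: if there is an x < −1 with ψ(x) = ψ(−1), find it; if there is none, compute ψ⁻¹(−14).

-2/3

Both pieces are strictly increasing (slopes 2 and 9), so each is injective on its own interval.
The left piece maps (−∞, −1) onto (−∞, −17); the right piece maps [−1, ∞) onto [−17, ∞).
These images are disjoint, so no value is attained by both pieces. So ψ is injective.
Because the two images are disjoint, no x < −1 has ψ(x) = ψ(−1), so we compute ψ⁻¹(−14): −14 lies in [−17, ∞), so solve 9x − 8 = −14: x = (−14 + 8)/9 = −2/3.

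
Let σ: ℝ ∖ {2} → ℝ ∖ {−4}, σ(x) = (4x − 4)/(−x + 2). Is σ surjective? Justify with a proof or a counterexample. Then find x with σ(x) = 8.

5/3

For any y ≠ −4, solving y(−x + 2) = 4x − 4 for x gives a well-defined x ≠ 2. So σ is surjective.
Solving σ(x) = 8: cross-multiplying gives 4x − 4 = 8(−x + 2), which rearranges to 12x = 20, so x = 5/3.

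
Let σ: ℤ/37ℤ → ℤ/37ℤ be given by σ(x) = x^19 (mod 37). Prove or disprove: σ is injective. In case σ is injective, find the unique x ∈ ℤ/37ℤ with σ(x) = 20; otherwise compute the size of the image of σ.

Since 37 is prime, the nonzero elements of ℤ/37ℤ form a cyclic group of order 36.
As gcd(19, 36) = 1, raising to the 19th power is a bijection on this group: if s^19 ≡ t^19 then (st^{−1})^19 = 1, and the only element of order dividing gcd(19, 36) = 1 is 1, so s = t.
With σ(0) = 0 this makes σ injective on all of ℤ/37ℤ, hence bijective (finite equal-size domain and codomain). In particular σ is injective.
Since σ is injective, we find the preimage of 20. The inverse of x ↦ x^19 on (ℤ/37ℤ)^× is x ↦ x^19, because 19·19 = 361 = 10·36 + 1 ≡ 1 (mod 36) and x^{36} = 1 for x ≠ 0 (Fermat). So σ⁻¹(20) = 20^19 mod 37.
Repeated squaring mod 37: 20^1 ≡ 20, 20^2 ≡ 20² = 400 ≡ 30, 20^4 ≡ 30² = 900 ≡ 12, 20^8 ≡ 12² = 144 ≡ 33, 20^16 ≡ 33² = 1089 ≡ 16. Since 19 = 16 + 2 + 1, 20^19 ≡ 16·30·20: 16·30 = 480 ≡ 36, then 36·20 = 720 ≡ 17. So 20^19 ≡ 17 (mod 37).
Hence σ⁻¹(20) = 17.

17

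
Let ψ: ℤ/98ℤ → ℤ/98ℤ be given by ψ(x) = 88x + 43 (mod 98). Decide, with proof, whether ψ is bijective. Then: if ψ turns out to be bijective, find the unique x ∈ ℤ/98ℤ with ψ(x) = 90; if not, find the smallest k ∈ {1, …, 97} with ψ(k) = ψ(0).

49

We have gcd(88, 98) = 2 > 1. Taking s = 0 and t = 49: ψ(0) = 43 and ψ(49) = 88·49 + 43 = 4355 ≡ 43 (mod 98).
So ψ(0) = ψ(49) while 0 ≠ 49, thus ψ is not injective, hence not bijective.
Since ψ is not bijective, we find the least positive k with ψ(k) = ψ(0): this means 88k ≡ 0 (mod 98), i.e. 98 ∣ 88k. Since gcd(88, 98) = 2, dividing through by 2 this holds exactly when 49 ∣ 44k, and as gcd(44, 49) = 1, exactly when 49 ∣ k.
The smallest positive such k is 49.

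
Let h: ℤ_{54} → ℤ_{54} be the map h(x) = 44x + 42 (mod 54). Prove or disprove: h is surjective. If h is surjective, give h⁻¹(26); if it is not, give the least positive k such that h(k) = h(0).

27

Since gcd(44, 54) = 2, we have 44x ≡ 0 (mod 2) for all x, so h(x) ≡ 0 (mod 2).
But 1 ≢ 0 (mod 2), so 1 ∈ ℤ_{54} has no preimage. Therefore h is not surjective.
Since h is not surjective, we find the least positive k with h(k) = h(0): this means 44k ≡ 0 (mod 54), i.e. 54 ∣ 44k. Since gcd(44, 54) = 2, dividing through by 2 this holds exactly when 27 ∣ 22k, and as gcd(22, 27) = 1, exactly when 27 ∣ k.
The smallest positive such k is 27.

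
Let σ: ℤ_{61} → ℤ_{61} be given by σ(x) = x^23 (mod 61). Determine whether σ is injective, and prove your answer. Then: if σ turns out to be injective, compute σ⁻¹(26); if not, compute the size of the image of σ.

6

Since 61 is prime, the nonzero elements of ℤ_{61} form a cyclic group of order 60.
As gcd(23, 60) = 1, raising to the 23rd power is a bijection on this group: if s^23 ≡ t^23 then (st^{−1})^23 = 1, and the only element of order dividing gcd(23, 60) = 1 is 1, so s = t.
With σ(0) = 0 this makes σ injective on all of ℤ_{61}, hence bijective (finite equal-size domain and codomain). In particular σ is injective.
Since σ is injective, we find the preimage of 26. The inverse of x ↦ x^23 on (ℤ_{61})^× is x ↦ x^47, because 23·47 = 1081 = 18·60 + 1 ≡ 1 (mod 60) and x^{60} = 1 for x ≠ 0 (Fermat). So σ⁻¹(26) = 26^47 mod 61.
Repeated squaring mod 61: 26^1 ≡ 26, 26^2 ≡ 26² = 676 ≡ 5, 26^4 ≡ 5² = 25, 26^8 ≡ 25² = 625 ≡ 15, 26^16 ≡ 15² = 225 ≡ 42, 26^32 ≡ 42² = 1764 ≡ 56. Since 47 = 32 + 8 + 4 + 2 + 1, 26^47 ≡ 56·15·25·5·26: 56·15 = 840 ≡ 47, then 47·25 = 1175 ≡ 16, then 16·5 = 80 ≡ 19, then 19·26 = 494 ≡ 6. So 26^47 ≡ 6 (mod 61).
Hence σ⁻¹(26) = 6.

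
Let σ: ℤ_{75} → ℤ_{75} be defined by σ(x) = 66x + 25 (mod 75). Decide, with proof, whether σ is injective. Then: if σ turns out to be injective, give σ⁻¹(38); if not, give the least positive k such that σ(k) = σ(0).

We have gcd(66, 75) = 3 > 1. Taking u = 0 and v = 25: σ(0) = 25 and σ(25) = 66·25 + 25 = 1675 ≡ 25 (mod 75).
So σ(0) = σ(25) while 0 ≠ 25, therefore σ is not injective.
Since σ is not injective, we find the least positive k with σ(k) = σ(0): this means 66k ≡ 0 (mod 75), i.e. 75 ∣ 66k. Since gcd(66, 75) = 3, dividing through by 3 this holds exactly when 25 ∣ 22k, and as gcd(22, 25) = 1, exactly when 25 ∣ k.
The smallest positive such k is 25.

25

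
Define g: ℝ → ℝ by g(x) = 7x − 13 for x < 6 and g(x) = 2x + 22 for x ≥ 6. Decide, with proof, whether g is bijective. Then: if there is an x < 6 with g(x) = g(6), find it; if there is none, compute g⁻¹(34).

6

Both pieces are strictly increasing (slopes 7 and 2), so each is injective on its own interval.
The left piece maps (−∞, 6) onto (−∞, 29); the right piece maps [6, ∞) onto [34, ∞).
The images leave a gap (29 has no preimage), so g is not surjective, hence not bijective.
Because the two images are disjoint, no x < 6 has g(x) = g(6), so we compute g⁻¹(34): 34 lies in [34, ∞), so solve 2x + 22 = 34: x = (34 − 22)/2 = 6.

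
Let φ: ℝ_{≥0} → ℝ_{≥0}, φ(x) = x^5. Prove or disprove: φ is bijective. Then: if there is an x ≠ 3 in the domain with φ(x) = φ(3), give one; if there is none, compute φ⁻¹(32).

2

On ℝ_{≥0}, x ↦ x^5 is strictly increasing (injective) and for any y ∈ ℝ_{≥0} the 5th root y^{1/5} lies in ℝ_{≥0} (surjective). So φ is bijective.
Since x ↦ x^5 is strictly increasing on ℝ_{≥0}, it is injective there, so no x ≠ 3 in the domain has φ(x) = φ(3). We therefore compute φ⁻¹(32) = 32^{1/5} = 2 (indeed 2^5 = 32).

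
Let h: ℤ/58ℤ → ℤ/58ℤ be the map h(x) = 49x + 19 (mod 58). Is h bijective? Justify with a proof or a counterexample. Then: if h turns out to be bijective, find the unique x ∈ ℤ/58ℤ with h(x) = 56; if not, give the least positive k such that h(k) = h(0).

If h(u) = h(v), then 49u ≡ 49v (mod 58). Because gcd(49, 58) = 1, we may cancel 49 to get u ≡ v (mod 58).
We now compute 49⁻¹ mod 58 explicitly. Euclid's algorithm: 58 = 1·49 + 9, 49 = 5·9 + 4, 9 = 2·4 + 1; back-substituting gives 1 = 45·49 − 38·58, so 49⁻¹ ≡ 45 (mod 58).
For any y ∈ ℤ/58ℤ, x = 45(y − 19) mod 58 satisfies h(x) = 49·45(y − 19) + 19 ≡ y (since 49·45 ≡ 1 mod 58). So every y has a preimage.
Therefore h is bijective.
Since h is bijective, we compute h⁻¹(56): solve 49x + 19 ≡ 56 (mod 58), i.e. 49x ≡ 37 (mod 58).
Multiplying by 49⁻¹ = 45 gives x ≡ 45·37 = 1665 = 28·58 + 41 ≡ 41 (mod 58).
Check: h(41) = 49·41 + 19 = 2028 = 34·58 + 56 ≡ 56 (mod 58).

41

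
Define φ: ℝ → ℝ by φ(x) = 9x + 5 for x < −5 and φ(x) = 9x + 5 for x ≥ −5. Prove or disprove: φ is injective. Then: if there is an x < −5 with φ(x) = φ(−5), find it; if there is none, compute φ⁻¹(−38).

-43/9

Both pieces are strictly increasing (slopes 9 and 9), so each is injective on its own interval.
The left piece maps (−∞, −5) onto (−∞, −40); the right piece maps [−5, ∞) onto [−40, ∞).
These images are disjoint, so no value is attained by both pieces. So φ is injective.
Because the two images are disjoint, no x < −5 has φ(x) = φ(−5), so we compute φ⁻¹(−38): −38 lies in [−40, ∞), so solve 9x + 5 = −38: x = (−38 − 5)/9 = −43/9.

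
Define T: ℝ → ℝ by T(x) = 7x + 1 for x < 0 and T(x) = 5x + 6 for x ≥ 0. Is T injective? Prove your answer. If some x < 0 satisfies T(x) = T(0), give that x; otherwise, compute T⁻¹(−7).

-8/7

Both pieces are strictly increasing (slopes 7 and 5), so each is injective on its own interval.
The left piece maps (−∞, 0) onto (−∞, 1); the right piece maps [0, ∞) onto [6, ∞).
These images are disjoint, so no value is attained by both pieces. So T is injective.
Because the two images are disjoint, no x < 0 has T(x) = T(0), so we compute T⁻¹(−7): −7 lies in (−∞, 1), so solve 7x + 1 = −7: x = (−7 − 1)/7 = −8/7.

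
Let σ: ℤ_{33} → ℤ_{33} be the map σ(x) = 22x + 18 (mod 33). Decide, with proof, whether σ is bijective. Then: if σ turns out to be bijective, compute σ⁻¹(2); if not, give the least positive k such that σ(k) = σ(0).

Recall: σ is injective when σ(s) = σ(t) forces s = t.
We have gcd(22, 33) = 11 > 1. Taking s = 0 and t = 3: σ(0) = 18 and σ(3) = 22·3 + 18 = 84 ≡ 18 (mod 33).
So σ(0) = σ(3) while 0 ≠ 3, therefore σ is not injective, hence not bijective.
Since σ is not bijective, we find the least positive k with σ(k) = σ(0): this means 22k ≡ 0 (mod 33), i.e. 33 ∣ 22k. Since gcd(22, 33) = 11, dividing through by 11 this holds exactly when 3 ∣ 2k, and as gcd(2, 3) = 1, exactly when 3 ∣ k.
The smallest positive such k is 3.

3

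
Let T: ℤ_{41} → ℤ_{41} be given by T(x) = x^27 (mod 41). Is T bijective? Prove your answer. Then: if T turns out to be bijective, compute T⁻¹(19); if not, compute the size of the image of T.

Since 41 is prime, the nonzero elements of ℤ_{41} form a cyclic group of order 40.
As gcd(27, 40) = 1, raising to the 27th power is a bijection on this group: if u^27 ≡ v^27 then (uv^{−1})^27 = 1, and the only element of order dividing gcd(27, 40) = 1 is 1, so u = v.
With T(0) = 0 this makes T injective on all of ℤ_{41}, hence bijective (finite equal-size domain and codomain). In particular T is bijective.
Since T is bijective, we find the preimage of 19. The inverse of x ↦ x^27 on (ℤ_{41})^× is x ↦ x^3, because 27·3 = 81 = 2·40 + 1 ≡ 1 (mod 40) and x^{40} = 1 for x ≠ 0 (Fermat). So T⁻¹(19) = 19^3 mod 41.
Repeated squaring mod 41: 19^1 ≡ 19, 19^2 ≡ 19² = 361 ≡ 33. Since 3 = 2 + 1, 19^3 ≡ 33·19: 33·19 = 627 ≡ 12. So 19^3 ≡ 12 (mod 41).
Hence T⁻¹(19) = 12.

12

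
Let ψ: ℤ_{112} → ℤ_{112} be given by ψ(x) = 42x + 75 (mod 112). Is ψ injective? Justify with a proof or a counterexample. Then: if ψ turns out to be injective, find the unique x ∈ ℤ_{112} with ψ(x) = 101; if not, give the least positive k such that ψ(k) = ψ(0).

We have gcd(42, 112) = 14 > 1. Taking x_1 = 0 and x_2 = 8: ψ(0) = 75 and ψ(8) = 42·8 + 75 = 411 ≡ 75 (mod 112).
So ψ(0) = ψ(8) while 0 ≠ 8, so ψ is not injective.
Since ψ is not injective, we find the least positive k with ψ(k) = ψ(0): this means 42k ≡ 0 (mod 112), i.e. 112 ∣ 42k. Since gcd(42, 112) = 14, dividing through by 14 this holds exactly when 8 ∣ 3k, and as gcd(3, 8) = 1, exactly when 8 ∣ k.
The smallest positive such k is 8.

8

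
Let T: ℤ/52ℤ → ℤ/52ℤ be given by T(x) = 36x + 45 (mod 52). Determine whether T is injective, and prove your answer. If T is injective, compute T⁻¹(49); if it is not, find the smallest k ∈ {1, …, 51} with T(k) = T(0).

We have gcd(36, 52) = 4 > 1. Taking x_1 = 0 and x_2 = 13: T(0) = 45 and T(13) = 36·13 + 45 = 513 ≡ 45 (mod 52).
So T(0) = T(13) while 0 ≠ 13, so T is not injective.
Since T is not injective, we find the least positive k with T(k) = T(0): this means 36k ≡ 0 (mod 52), i.e. 52 ∣ 36k. Since gcd(36, 52) = 4, dividing through by 4 this holds exactly when 13 ∣ 9k, and as gcd(9, 13) = 1, exactly when 13 ∣ k.
The smallest positive such k is 13.

13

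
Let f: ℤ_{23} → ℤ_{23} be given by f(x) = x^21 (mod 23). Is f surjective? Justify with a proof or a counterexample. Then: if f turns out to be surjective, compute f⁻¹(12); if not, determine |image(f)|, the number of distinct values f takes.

Since 23 is prime, the nonzero elements of ℤ_{23} form a cyclic group of order 22.
As gcd(21, 22) = 1, raising to the 21st power is a bijection on this group: if s^21 ≡ t^21 then (st^{−1})^21 = 1, and the only element of order dividing gcd(21, 22) = 1 is 1, so s = t.
With f(0) = 0 this makes f injective on all of ℤ_{23}, hence bijective (finite equal-size domain and codomain). In particular f is surjective.
Since f is surjective, we find the preimage of 12. The inverse of x ↦ x^21 on (ℤ_{23})^× is x ↦ x^21, because 21·21 = 441 = 20·22 + 1 ≡ 1 (mod 22) and x^{22} = 1 for x ≠ 0 (Fermat). So f⁻¹(12) = 12^21 mod 23.
Repeated squaring mod 23: 12^1 ≡ 12, 12^2 ≡ 12² = 144 ≡ 6, 12^4 ≡ 6² = 36 ≡ 13, 12^8 ≡ 13² = 169 ≡ 8, 12^16 ≡ 8² = 64 ≡ 18. Since 21 = 16 + 4 + 1, 12^21 ≡ 18·13·12: 18·13 = 234 ≡ 4, then 4·12 = 48 ≡ 2. So 12^21 ≡ 2 (mod 23).
Hence f⁻¹(12) = 2.

2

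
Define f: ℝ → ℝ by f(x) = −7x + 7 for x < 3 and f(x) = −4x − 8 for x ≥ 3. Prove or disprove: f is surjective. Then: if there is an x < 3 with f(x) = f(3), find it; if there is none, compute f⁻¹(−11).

18/7

Both pieces are strictly decreasing (slopes −7 and −4), so each is injective on its own interval.
The left piece maps (−∞, 3) onto (−14, ∞); the right piece maps [3, ∞) onto (−∞, −20].
The union (−14, ∞) ∪ (−∞, −20] omits the interval between −14 and −20; in particular −14 has no preimage. So f is not surjective.
Because the two images are disjoint, no x < 3 has f(x) = f(3), so we compute f⁻¹(−11): −11 lies in (−14, ∞), so solve −7x + 7 = −11: x = (−11 − 7)/(−7) = 18/7.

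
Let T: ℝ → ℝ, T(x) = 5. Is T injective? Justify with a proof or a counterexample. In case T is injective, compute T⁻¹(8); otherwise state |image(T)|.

1

T(0) = 5 = T(1) with 0 ≠ 1, so T is not injective.
Since T is not injective, we state |image(T)|: the image of T is {5}, which has 1 element.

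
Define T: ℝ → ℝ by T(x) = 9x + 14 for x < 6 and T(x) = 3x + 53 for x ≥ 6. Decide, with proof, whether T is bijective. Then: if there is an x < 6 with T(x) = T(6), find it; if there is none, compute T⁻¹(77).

8

Both pieces are strictly increasing (slopes 9 and 3), so each is injective on its own interval.
The left piece maps (−∞, 6) onto (−∞, 68); the right piece maps [6, ∞) onto [71, ∞).
The images leave a gap (68 has no preimage), so T is not surjective, hence not bijective.
Because the two images are disjoint, no x < 6 has T(x) = T(6), so we compute T⁻¹(77): 77 lies in [71, ∞), so solve 3x + 53 = 77: x = (77 − 53)/3 = 8.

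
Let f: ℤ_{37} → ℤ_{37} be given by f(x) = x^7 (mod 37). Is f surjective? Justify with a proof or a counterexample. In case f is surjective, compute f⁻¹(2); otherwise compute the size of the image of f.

Since 37 is prime, the nonzero elements of ℤ_{37} form a cyclic group of order 36.
As gcd(7, 36) = 1, raising to the 7th power is a bijection on this group: if x_1^7 ≡ x_2^7 then (x_1x_2^{−1})^7 = 1, and the only element of order dividing gcd(7, 36) = 1 is 1, so x_1 = x_2.
With f(0) = 0 this makes f injective on all of ℤ_{37}, hence bijective (finite equal-size domain and codomain). In particular f is surjective.
Since f is surjective, we find the preimage of 2. The inverse of x ↦ x^7 on (ℤ_{37})^× is x ↦ x^31, because 7·31 = 217 = 6·36 + 1 ≡ 1 (mod 36) and x^{36} = 1 for x ≠ 0 (Fermat). So f⁻¹(2) = 2^31 mod 37.
Repeated squaring mod 37: 2^1 ≡ 2, 2^2 ≡ 2² = 4, 2^4 ≡ 4² = 16, 2^8 ≡ 16² = 256 ≡ 34, 2^16 ≡ 34² = 1156 ≡ 9. Since 31 = 16 + 8 + 4 + 2 + 1, 2^31 ≡ 9·34·16·4·2: 9·34 = 306 ≡ 10, then 10·16 = 160 ≡ 12, then 12·4 = 48 ≡ 11, then 11·2 = 22. So 2^31 ≡ 22 (mod 37).
Hence f⁻¹(2) = 22.

22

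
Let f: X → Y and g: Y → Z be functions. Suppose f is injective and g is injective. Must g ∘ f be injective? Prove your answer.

Suppose (g ∘ f)(a) = (g ∘ f)(b), i.e. g(f(a)) = g(f(b)).
Since g is injective, f(a) = f(b). Since f is injective, a = b. Thus g ∘ f is injective.

injective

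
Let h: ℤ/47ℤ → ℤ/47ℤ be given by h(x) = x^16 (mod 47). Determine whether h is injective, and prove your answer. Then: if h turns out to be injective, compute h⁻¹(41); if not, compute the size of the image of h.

24

h(23): Repeated squaring mod 47: 23^1 ≡ 23, 23^2 ≡ 23² = 529 ≡ 12, 23^4 ≡ 12² = 144 ≡ 3, 23^8 ≡ 3² = 9, 23^16 ≡ 9² = 81 ≡ 34. So 23^16 ≡ 34 (mod 47).
h(24): Repeated squaring mod 47: 24^1 ≡ 24, 24^2 ≡ 24² = 576 ≡ 12, 24^4 ≡ 12² = 144 ≡ 3, 24^8 ≡ 3² = 9, 24^16 ≡ 9² = 81 ≡ 34. So 24^16 ≡ 34 (mod 47).
So h(23) = h(24) = 34 while 23 ≠ 24, thus h is not injective.
Since h is not injective, we determine |image(h)|. Computing x^16 mod 47 for each x (by repeated squaring, reducing mod 47 at every step), the values h(0), h(1), …, h(46) are: 0, 1, 18, 32, 42, 17, 12, 21, 4, 37, 24, 3, 28, 6, 2, 27, 25, 16, 8, 36, 9, 14, 7, 34, 34, 7, 14, 9, 36, 8, 16, 25, 27, 2, 6, 28, 3, 24, 37, 4, 21, 12, 17, 42, 32, 18, 1.
The distinct values are {0, 1, 2, 3, 4, 6, 7, 8, 9, 12, 14, 16, 17, 18, 21, 24, 25, 27, 28, 32, 34, 36, 37, 42}; there are 24 of them.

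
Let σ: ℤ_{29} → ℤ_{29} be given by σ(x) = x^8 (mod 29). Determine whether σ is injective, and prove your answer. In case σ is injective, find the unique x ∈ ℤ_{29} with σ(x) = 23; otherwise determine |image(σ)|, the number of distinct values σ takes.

8

σ(2): Repeated squaring mod 29: 2^1 ≡ 2, 2^2 ≡ 2² = 4, 2^4 ≡ 4² = 16, 2^8 ≡ 16² = 256 ≡ 24. So 2^8 ≡ 24 (mod 29).
σ(5): Repeated squaring mod 29: 5^1 ≡ 5, 5^2 ≡ 5² = 25, 5^4 ≡ 25² = 625 ≡ 16, 5^8 ≡ 16² = 256 ≡ 24. So 5^8 ≡ 24 (mod 29).
So σ(2) = σ(5) = 24 while 2 ≠ 5, so σ is not injective.
Since σ is not injective, we determine |image(σ)|. Computing x^8 mod 29 for each x (by repeated squaring, reducing mod 29 at every step), the values σ(0), σ(1), …, σ(28) are: 0, 1, 24, 7, 25, 24, 23, 7, 20, 20, 25, 16, 1, 16, 23, 23, 16, 1, 16, 25, 20, 20, 7, 23, 24, 25, 7, 24, 1.
The distinct values are {0, 1, 7, 16, 20, 23, 24, 25}; there are 8 of them.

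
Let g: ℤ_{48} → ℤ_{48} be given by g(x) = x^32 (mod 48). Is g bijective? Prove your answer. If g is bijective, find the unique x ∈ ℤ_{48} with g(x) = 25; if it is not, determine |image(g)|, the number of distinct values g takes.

g(2): Repeated squaring mod 48: 2^1 ≡ 2, 2^2 ≡ 2² = 4, 2^4 ≡ 4² = 16, 2^8 ≡ 16² = 256 ≡ 16, 2^16 ≡ 16² = 256 ≡ 16, 2^32 ≡ 16² = 256 ≡ 16. So 2^32 ≡ 16 (mod 48).
g(4): Repeated squaring mod 48: 4^1 ≡ 4, 4^2 ≡ 4² = 16, 4^4 ≡ 16² = 256 ≡ 16, 4^8 ≡ 16² = 256 ≡ 16, 4^16 ≡ 16² = 256 ≡ 16, 4^32 ≡ 16² = 256 ≡ 16. So 4^32 ≡ 16 (mod 48).
So g(2) = g(4) = 16 while 2 ≠ 4, so g is not injective, hence not bijective.
Since g is not bijective, we determine |image(g)|. Computing x^32 mod 48 for each x (by repeated squaring, reducing mod 48 at every step), the values g(0), g(1), …, g(47) are: 0, 1, 16, 33, 16, 1, 0, 1, 16, 33, 16, 1, 0, 1, 16, 33, 16, 1, 0, 1, 16, 33, 16, 1, 0, 1, 16, 33, 16, 1, 0, 1, 16, 33, 16, 1, 0, 1, 16, 33, 16, 1, 0, 1, 16, 33, 16, 1.
The distinct values are {0, 1, 16, 33}; there are 4 of them.

4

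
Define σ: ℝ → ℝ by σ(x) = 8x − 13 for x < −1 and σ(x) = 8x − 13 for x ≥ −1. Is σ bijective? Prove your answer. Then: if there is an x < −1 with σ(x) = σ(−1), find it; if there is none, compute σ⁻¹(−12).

1/8

Both pieces are strictly increasing (slopes 8 and 8), so each is injective on its own interval.
The left piece maps (−∞, −1) onto (−∞, −21); the right piece maps [−1, ∞) onto [−21, ∞).
Since −21 = −21, the images partition ℝ: σ is injective and surjective, hence bijective.
Because the two images are disjoint, no x < −1 has σ(x) = σ(−1), so we compute σ⁻¹(−12): −12 lies in [−21, ∞), so solve 8x − 13 = −12: x = (−12 + 13)/8 = 1/8.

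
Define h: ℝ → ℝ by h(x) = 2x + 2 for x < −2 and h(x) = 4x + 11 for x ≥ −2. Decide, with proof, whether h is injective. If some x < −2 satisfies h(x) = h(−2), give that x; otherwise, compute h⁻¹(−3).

Both pieces are strictly increasing (slopes 2 and 4), so each is injective on its own interval.
The left piece maps (−∞, −2) onto (−∞, −2); the right piece maps [−2, ∞) onto [3, ∞).
These images are disjoint, so no value is attained by both pieces. Hence h is injective.
Because the two images are disjoint, no x < −2 has h(x) = h(−2), so we compute h⁻¹(−3): −3 lies in (−∞, −2), so solve 2x + 2 = −3: x = (−3 − 2)/2 = −5/2.

-5/2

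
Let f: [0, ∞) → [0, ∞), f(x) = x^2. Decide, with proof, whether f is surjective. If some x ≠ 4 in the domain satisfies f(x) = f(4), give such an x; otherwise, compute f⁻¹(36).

6

For any y ∈ [0, ∞), x = y^{1/2} ∈ [0, ∞) gives f(x) = y, so f is surjective.
Since x ↦ x^2 is strictly increasing on [0, ∞), it is injective there, so no x ≠ 4 in the domain has f(x) = f(4). We therefore compute f⁻¹(36) = 36^{1/2} = 6 (indeed 6^2 = 36).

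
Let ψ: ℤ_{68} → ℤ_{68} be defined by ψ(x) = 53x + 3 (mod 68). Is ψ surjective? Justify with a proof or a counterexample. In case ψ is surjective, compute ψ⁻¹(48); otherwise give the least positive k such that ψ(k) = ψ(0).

Since gcd(53, 68) = 1, 53 is invertible modulo 68. Euclid's algorithm: 68 = 1·53 + 15, 53 = 3·15 + 8, 15 = 1·8 + 7, 8 = 1·7 + 1; back-substituting gives 1 = 9·53 − 7·68, so 53⁻¹ ≡ 9 (mod 68).
Then y ↦ 9(y − 3) is a two-sided inverse to ψ, so every y ∈ ℤ_{68} has a preimage.
Hence ψ is surjective.
Since ψ is surjective, we compute ψ⁻¹(48): solve 53x + 3 ≡ 48 (mod 68), i.e. 53x ≡ 45 (mod 68).
Multiplying by 53⁻¹ = 9 gives x ≡ 9·45 = 405 = 5·68 + 65 ≡ 65 (mod 68).
Check: ψ(65) = 53·65 + 3 = 3448 = 50·68 + 48 ≡ 48 (mod 68).

65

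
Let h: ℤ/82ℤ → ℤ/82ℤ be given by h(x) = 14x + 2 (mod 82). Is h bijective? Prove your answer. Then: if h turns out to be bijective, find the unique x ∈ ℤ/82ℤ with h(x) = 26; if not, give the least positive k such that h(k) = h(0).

41

We have gcd(14, 82) = 2 > 1. Taking s = 0 and t = 41: h(0) = 2 and h(41) = 14·41 + 2 = 576 ≡ 2 (mod 82).
So h(0) = h(41) while 0 ≠ 41, therefore h is not injective, hence not bijective.
Since h is not bijective, we find the least positive k with h(k) = h(0): this means 14k ≡ 0 (mod 82), i.e. 82 ∣ 14k. Since gcd(14, 82) = 2, dividing through by 2 this holds exactly when 41 ∣ 7k, and as gcd(7, 41) = 1, exactly when 41 ∣ k.
The smallest positive such k is 41.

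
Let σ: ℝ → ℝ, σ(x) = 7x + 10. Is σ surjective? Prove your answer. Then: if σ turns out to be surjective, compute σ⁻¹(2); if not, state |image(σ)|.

-8/7

For any y ∈ ℝ, x = (y − 10)/7 satisfies σ(x) = y.
Therefore σ is surjective.
Since σ is surjective, we compute σ⁻¹(2) = (2 − 10)/7 = −8/7.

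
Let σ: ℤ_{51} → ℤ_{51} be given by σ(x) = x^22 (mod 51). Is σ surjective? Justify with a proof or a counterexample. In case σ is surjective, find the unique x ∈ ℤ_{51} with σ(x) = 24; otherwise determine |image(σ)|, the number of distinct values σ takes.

18

σ(7): Repeated squaring mod 51: 7^1 ≡ 7, 7^2 ≡ 7² = 49, 7^4 ≡ 49² = 2401 ≡ 4, 7^8 ≡ 4² = 16, 7^16 ≡ 16² = 256 ≡ 1. Since 22 = 16 + 4 + 2, 7^22 ≡ 1·4·49: 1·4 = 4, then 4·49 = 196 ≡ 43. So 7^22 ≡ 43 (mod 51).
σ(10): Repeated squaring mod 51: 10^1 ≡ 10, 10^2 ≡ 10² = 100 ≡ 49, 10^4 ≡ 49² = 2401 ≡ 4, 10^8 ≡ 4² = 16, 10^16 ≡ 16² = 256 ≡ 1. Since 22 = 16 + 4 + 2, 10^22 ≡ 1·4·49: 1·4 = 4, then 4·49 = 196 ≡ 43. So 10^22 ≡ 43 (mod 51).
So σ(7) = σ(10) = 43 while 7 ≠ 10, so σ is not injective.
A non-injective map from the 51-element set ℤ_{51} to itself takes at most 50 distinct values, so it cannot be surjective. Hence σ is not surjective.
Since σ is not surjective, we determine |image(σ)|. Computing x^22 mod 51 for each x (by repeated squaring, reducing mod 51 at every step), the values σ(0), σ(1), …, σ(50) are: 0, 1, 13, 15, 16, 19, 42, 43, 4, 21, 43, 25, 36, 16, 49, 30, 1, 34, 18, 13, 49, 33, 19, 25, 9, 4, 4, 9, 25, 19, 33, 49, 13, 18, 34, 1, 30, 49, 16, 36, 25, 43, 21, 4, 43, 42, 19, 16, 15, 13, 1.
The distinct values are {0, 1, 4, 9, 13, 15, 16, 18, 19, 21, 25, 30, 33, 34, 36, 42, 43, 49}; there are 18 of them.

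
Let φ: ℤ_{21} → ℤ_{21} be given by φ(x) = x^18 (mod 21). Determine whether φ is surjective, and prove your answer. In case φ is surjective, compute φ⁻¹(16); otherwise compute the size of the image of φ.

4

φ(1) = 1^18 = 1.
φ(2): Repeated squaring mod 21: 2^1 ≡ 2, 2^2 ≡ 2² = 4, 2^4 ≡ 4² = 16, 2^8 ≡ 16² = 256 ≡ 4, 2^16 ≡ 4² = 16. Since 18 = 16 + 2, 2^18 ≡ 16·4: 16·4 = 64 ≡ 1. So 2^18 ≡ 1 (mod 21).
So φ(1) = φ(2) = 1 while 1 ≠ 2, thus φ is not injective.
A non-injective map from the 21-element set ℤ_{21} to itself takes at most 20 distinct values, so it cannot be surjective. So φ is not surjective.
Since φ is not surjective, we determine |image(φ)|. Computing x^18 mod 21 for each x (by repeated squaring, reducing mod 21 at every step), the values φ(0), φ(1), …, φ(20) are: 0, 1, 1, 15, 1, 1, 15, 7, 1, 15, 1, 1, 15, 1, 7, 15, 1, 1, 15, 1, 1.
The distinct values are {0, 1, 7, 15}; there are 4 of them.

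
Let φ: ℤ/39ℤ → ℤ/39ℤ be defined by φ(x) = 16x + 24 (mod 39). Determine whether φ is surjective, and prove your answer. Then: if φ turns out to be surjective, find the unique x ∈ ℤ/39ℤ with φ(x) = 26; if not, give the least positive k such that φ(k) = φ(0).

Since gcd(16, 39) = 1, 16 is invertible modulo 39. Euclid's algorithm: 39 = 2·16 + 7, 16 = 2·7 + 2, 7 = 3·2 + 1; back-substituting gives 1 = 22·16 − 9·39, so 16⁻¹ ≡ 22 (mod 39).
Then y ↦ 22(y − 24) is a two-sided inverse to φ, so every y ∈ ℤ/39ℤ has a preimage.
Hence φ is surjective.
Since φ is surjective, we compute φ⁻¹(26): solve 16x + 24 ≡ 26 (mod 39), i.e. 16x ≡ 2 (mod 39).
Multiplying by 16⁻¹ = 22 gives x ≡ 22·2 = 44 = 1·39 + 5 ≡ 5 (mod 39).
Check: φ(5) = 16·5 + 24 = 104 = 2·39 + 26 ≡ 26 (mod 39).

5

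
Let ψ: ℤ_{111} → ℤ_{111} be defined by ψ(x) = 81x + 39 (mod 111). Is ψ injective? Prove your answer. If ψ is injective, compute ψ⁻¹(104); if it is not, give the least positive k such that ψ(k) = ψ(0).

37

Recall: injectivity means: for all u, v in the domain, ψ(u) = ψ(v) implies u = v.
We have gcd(81, 111) = 3 > 1. Taking u = 0 and v = 37: ψ(0) = 39 and ψ(37) = 81·37 + 39 = 3036 ≡ 39 (mod 111).
So ψ(0) = ψ(37) while 0 ≠ 37, so ψ is not injective.
Since ψ is not injective, we find the least positive k with ψ(k) = ψ(0): this means 81k ≡ 0 (mod 111), i.e. 111 ∣ 81k. Since gcd(81, 111) = 3, dividing through by 3 this holds exactly when 37 ∣ 27k, and as gcd(27, 37) = 1, exactly when 37 ∣ k.
The smallest positive such k is 37.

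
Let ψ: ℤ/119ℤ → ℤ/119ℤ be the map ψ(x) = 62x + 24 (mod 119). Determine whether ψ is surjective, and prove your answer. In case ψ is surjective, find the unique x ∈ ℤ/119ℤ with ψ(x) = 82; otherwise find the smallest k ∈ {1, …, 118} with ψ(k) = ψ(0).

Since gcd(62, 119) = 1, 62 is invertible modulo 119. Euclid's algorithm: 119 = 1·62 + 57, 62 = 1·57 + 5, 57 = 11·5 + 2, 5 = 2·2 + 1; back-substituting gives 1 = 48·62 − 25·119, so 62⁻¹ ≡ 48 (mod 119).
For any y ∈ ℤ/119ℤ, x = 48(y − 24) mod 119 satisfies ψ(x) = 62·48(y − 24) + 24 ≡ y (since 62·48 ≡ 1 mod 119). So every y has a preimage.
Therefore ψ is surjective.
Since ψ is surjective, we compute ψ⁻¹(82): solve 62x + 24 ≡ 82 (mod 119), i.e. 62x ≡ 58 (mod 119).
Multiplying by 62⁻¹ = 48 gives x ≡ 48·58 = 2784 = 23·119 + 47 ≡ 47 (mod 119).
Check: ψ(47) = 62·47 + 24 = 2938 = 24·119 + 82 ≡ 82 (mod 119).

47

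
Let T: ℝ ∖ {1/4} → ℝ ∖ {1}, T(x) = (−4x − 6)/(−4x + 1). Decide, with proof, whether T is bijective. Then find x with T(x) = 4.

5/6

Suppose T(a) = T(b). Cross-multiplying: (−4a − 6)(−4b + 1) = (−4b − 6)(−4a + 1).
Expanding both sides and cancelling the symmetric terms leaves −28·(a − b) = 0. Since −28 ≠ 0, a = b. Thus T is injective.
For any y ≠ 1, solving y(−4x + 1) = −4x − 6 for x gives a well-defined x ≠ 1/4. So T is surjective.
So T is bijective.
Solving T(x) = 4: cross-multiplying gives −4x − 6 = 4(−4x + 1), which rearranges to 12x = 10, so x = 5/6.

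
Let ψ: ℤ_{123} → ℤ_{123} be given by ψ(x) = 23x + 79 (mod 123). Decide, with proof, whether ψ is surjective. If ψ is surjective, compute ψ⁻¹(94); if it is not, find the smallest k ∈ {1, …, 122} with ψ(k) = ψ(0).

By definition, surjectivity means every element of the codomain has a preimage under ψ.
Since gcd(23, 123) = 1, 23 is invertible modulo 123. Euclid's algorithm: 123 = 5·23 + 8, 23 = 2·8 + 7, 8 = 1·7 + 1; back-substituting gives 1 = 107·23 − 20·123, so 23⁻¹ ≡ 107 (mod 123).
Then y ↦ 107(y − 79) is a two-sided inverse to ψ, so every y ∈ ℤ_{123} has a preimage.
So ψ is surjective.
Since ψ is surjective, we compute ψ⁻¹(94): solve 23x + 79 ≡ 94 (mod 123), i.e. 23x ≡ 15 (mod 123).
Multiplying by 23⁻¹ = 107 gives x ≡ 107·15 = 1605 = 13·123 + 6 ≡ 6 (mod 123).
Check: ψ(6) = 23·6 + 79 = 217 = 1·123 + 94 ≡ 94 (mod 123).

6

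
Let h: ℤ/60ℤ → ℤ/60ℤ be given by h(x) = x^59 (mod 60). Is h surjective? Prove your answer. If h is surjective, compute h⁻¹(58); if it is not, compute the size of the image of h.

45

h(0) = 0^59 = 0.
h(30): Repeated squaring mod 60: 30^1 ≡ 30, 30^2 ≡ 30² = 900 ≡ 0, 30^4 ≡ 0² = 0, 30^8 ≡ 0² = 0, 30^16 ≡ 0² = 0, 30^32 ≡ 0² = 0. Since 59 = 32 + 16 + 8 + 2 + 1, 30^59 ≡ 0·0·0·0·30: 0·0 = 0, then 0·0 = 0, then 0·0 = 0, then 0·30 = 0. So 30^59 ≡ 0 (mod 60).
So h(0) = h(30) = 0 while 0 ≠ 30, so h is not injective.
A non-injective map from the 60-element set ℤ/60ℤ to itself takes at most 59 distinct values, so it cannot be surjective. So h is not surjective.
Since h is not surjective, we determine |image(h)|. Computing x^59 mod 60 for each x (by repeated squaring, reducing mod 60 at every step), the values h(0), h(1), …, h(59) are: 0, 1, 8, 27, 4, 5, 36, 43, 32, 9, 40, 11, 48, 37, 44, 15, 16, 53, 12, 19, 20, 21, 28, 47, 24, 25, 56, 3, 52, 29, 0, 31, 8, 57, 4, 35, 36, 13, 32, 39, 40, 41, 48, 7, 44, 45, 16, 23, 12, 49, 20, 51, 28, 17, 24, 55, 56, 33, 52, 59.
The distinct values are {0, 1, 3, 4, 5, 7, 8, 9, 11, 12, 13, 15, 16, 17, 19, 20, 21, 23, 24, 25, 27, 28, 29, 31, 32, 33, 35, 36, 37, 39, 40, 41, 43, 44, 45, 47, 48, 49, 51, 52, 53, 55, 56, 57, 59}; there are 45 of them.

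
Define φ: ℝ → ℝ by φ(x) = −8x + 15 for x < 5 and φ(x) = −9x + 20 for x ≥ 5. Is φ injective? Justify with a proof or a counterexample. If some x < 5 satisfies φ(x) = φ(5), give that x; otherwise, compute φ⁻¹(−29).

49/9

Both pieces are strictly decreasing (slopes −8 and −9), so each is injective on its own interval.
The left piece maps (−∞, 5) onto (−25, ∞); the right piece maps [5, ∞) onto (−∞, −25].
These images are disjoint, so no value is attained by both pieces. Hence φ is injective.
Because the two images are disjoint, no x < 5 has φ(x) = φ(5), so we compute φ⁻¹(−29): −29 lies in (−∞, −25], so solve −9x + 20 = −29: x = (−29 − 20)/(−9) = 49/9.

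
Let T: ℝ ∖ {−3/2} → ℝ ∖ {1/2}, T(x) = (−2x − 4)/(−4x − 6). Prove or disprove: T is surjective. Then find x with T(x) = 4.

For any y ≠ 1/2, solving y(−4x − 6) = −2x − 4 for x gives a well-defined x ≠ −3/2. So T is surjective.
Solving T(x) = 4: cross-multiplying gives −2x − 4 = 4(−4x − 6), which rearranges to 14x = −20, so x = −10/7.

-10/7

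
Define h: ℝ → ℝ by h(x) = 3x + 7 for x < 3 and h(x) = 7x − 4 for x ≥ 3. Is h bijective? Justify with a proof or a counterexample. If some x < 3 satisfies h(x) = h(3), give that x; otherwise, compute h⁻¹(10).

1

Both pieces are strictly increasing (slopes 3 and 7), so each is injective on its own interval.
The left piece maps (−∞, 3) onto (−∞, 16); the right piece maps [3, ∞) onto [17, ∞).
The images leave a gap (16 has no preimage), so h is not surjective, hence not bijective.
Because the two images are disjoint, no x < 3 has h(x) = h(3), so we compute h⁻¹(10): 10 lies in (−∞, 16), so solve 3x + 7 = 10: x = (10 − 7)/3 = 1.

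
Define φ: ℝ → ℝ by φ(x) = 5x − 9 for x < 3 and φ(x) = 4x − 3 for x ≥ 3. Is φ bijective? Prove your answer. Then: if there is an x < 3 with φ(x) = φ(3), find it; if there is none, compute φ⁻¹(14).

Both pieces are strictly increasing (slopes 5 and 4), so each is injective on its own interval.
The left piece maps (−∞, 3) onto (−∞, 6); the right piece maps [3, ∞) onto [9, ∞).
The images leave a gap (6 has no preimage), so φ is not surjective, hence not bijective.
Because the two images are disjoint, no x < 3 has φ(x) = φ(3), so we compute φ⁻¹(14): 14 lies in [9, ∞), so solve 4x − 3 = 14: x = (14 + 3)/4 = 17/4.

17/4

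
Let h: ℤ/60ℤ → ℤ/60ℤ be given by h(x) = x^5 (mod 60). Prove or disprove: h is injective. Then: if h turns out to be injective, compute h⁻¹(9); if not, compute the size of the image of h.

h(0) = 0^5 = 0.
h(30): Repeated squaring mod 60: 30^1 ≡ 30, 30^2 ≡ 30² = 900 ≡ 0, 30^4 ≡ 0² = 0. Since 5 = 4 + 1, 30^5 ≡ 0·30: 0·30 = 0. So 30^5 ≡ 0 (mod 60).
So h(0) = h(30) = 0 while 0 ≠ 30, so h is not injective.
Since h is not injective, we determine |image(h)|. Computing x^5 mod 60 for each x (by repeated squaring, reducing mod 60 at every step), the values h(0), h(1), …, h(59) are: 0, 1, 32, 3, 4, 5, 36, 7, 8, 9, 40, 11, 12, 13, 44, 15, 16, 17, 48, 19, 20, 21, 52, 23, 24, 25, 56, 27, 28, 29, 0, 31, 32, 33, 4, 35, 36, 37, 8, 39, 40, 41, 12, 43, 44, 45, 16, 47, 48, 49, 20, 51, 52, 53, 24, 55, 56, 57, 28, 59.
The distinct values are {0, 1, 3, 4, 5, 7, 8, 9, 11, 12, 13, 15, 16, 17, 19, 20, 21, 23, 24, 25, 27, 28, 29, 31, 32, 33, 35, 36, 37, 39, 40, 41, 43, 44, 45, 47, 48, 49, 51, 52, 53, 55, 56, 57, 59}; there are 45 of them.

45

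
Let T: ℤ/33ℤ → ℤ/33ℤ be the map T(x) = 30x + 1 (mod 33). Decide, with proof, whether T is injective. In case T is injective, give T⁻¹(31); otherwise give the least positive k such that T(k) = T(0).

Recall that injectivity means: for all a, b in the domain, T(a) = T(b) implies a = b.
We have gcd(30, 33) = 3 > 1. Taking a = 0 and b = 11: T(0) = 1 and T(11) = 30·11 + 1 = 331 ≡ 1 (mod 33).
So T(0) = T(11) while 0 ≠ 11, thus T is not injective.
Since T is not injective, we find the least positive k with T(k) = T(0): this means 30k ≡ 0 (mod 33), i.e. 33 ∣ 30k. Since gcd(30, 33) = 3, dividing through by 3 this holds exactly when 11 ∣ 10k, and as gcd(10, 11) = 1, exactly when 11 ∣ k.
The smallest positive such k is 11.

11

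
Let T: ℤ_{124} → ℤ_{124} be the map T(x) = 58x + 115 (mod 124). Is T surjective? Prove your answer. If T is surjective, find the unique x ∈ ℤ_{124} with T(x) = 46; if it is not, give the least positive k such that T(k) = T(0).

62

Recall that surjectivity means every element of the codomain has a preimage under T.
Since gcd(58, 124) = 2, we have 58x ≡ 0 (mod 2) for all x, so T(x) ≡ 1 (mod 2).
But 0 ≢ 1 (mod 2), so 0 ∈ ℤ_{124} has no preimage. Hence T is not surjective.
Since T is not surjective, we find the least positive k with T(k) = T(0): this means 58k ≡ 0 (mod 124), i.e. 124 ∣ 58k. Since gcd(58, 124) = 2, dividing through by 2 this holds exactly when 62 ∣ 29k, and as gcd(29, 62) = 1, exactly when 62 ∣ k.
The smallest positive such k is 62.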